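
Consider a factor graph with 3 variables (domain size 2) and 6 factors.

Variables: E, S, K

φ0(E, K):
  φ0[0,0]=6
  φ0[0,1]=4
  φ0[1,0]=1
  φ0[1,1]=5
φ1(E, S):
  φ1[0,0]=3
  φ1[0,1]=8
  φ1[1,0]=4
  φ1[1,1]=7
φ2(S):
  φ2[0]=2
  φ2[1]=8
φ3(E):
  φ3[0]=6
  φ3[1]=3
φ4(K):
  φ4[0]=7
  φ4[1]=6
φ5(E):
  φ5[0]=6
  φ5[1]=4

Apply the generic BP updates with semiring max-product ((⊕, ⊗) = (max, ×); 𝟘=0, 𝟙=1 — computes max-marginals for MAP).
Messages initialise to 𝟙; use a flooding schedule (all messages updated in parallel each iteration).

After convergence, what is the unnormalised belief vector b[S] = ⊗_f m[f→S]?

b[S] = [9072, 96768]

init: all messages = 𝟙 over 2 values
r1 m[φ0→E] = [6, 5]
r1 m[φ0→K] = [6, 5]
r1 m[φ1→E] = [8, 7]
r1 m[φ1→S] = [4, 8]
r1 m[φ2→S] = [2, 8]
r1 m[φ3→E] = [6, 3]
r1 m[φ4→K] = [7, 6]
r1 m[φ5→E] = [6, 4]
r1 m[E→φ0] = [1, 1]
r1 m[E→φ1] = [1, 1]
r1 m[E→φ3] = [1, 1]
r1 m[E→φ5] = [1, 1]
r1 m[S→φ1] = [1, 1]
r1 m[S→φ2] = [1, 1]
r1 m[K→φ0] = [1, 1]
r1 m[K→φ4] = [1, 1]
r2 m[φ0→E] = [6, 5]
r2 m[φ0→K] = [6, 5]
r2 m[φ1→E] = [8, 7]
r2 m[φ1→S] = [4, 8]
r2 m[φ2→S] = [2, 8]
r2 m[φ3→E] = [6, 3]
r2 m[φ4→K] = [7, 6]
r2 m[φ5→E] = [6, 4]
r2 m[E→φ0] = [288, 84]
r2 m[E→φ1] = [216, 60]
r2 m[E→φ3] = [288, 140]
r2 m[E→φ5] = [288, 105]
r2 m[S→φ1] = [2, 8]
r2 m[S→φ2] = [4, 8]
r2 m[K→φ0] = [7, 6]
r2 m[K→φ4] = [6, 5]
r3 m[φ0→E] = [42, 30]
r3 m[φ0→K] = [1728, 1152]
r3 m[φ1→E] = [64, 56]
r3 m[φ1→S] = [648, 1728]
r3 m[φ2→S] = [2, 8]
r3 m[φ3→E] = [6, 3]
r3 m[φ4→K] = [7, 6]
r3 m[φ5→E] = [6, 4]
r3 m[E→φ0] = [288, 84]
r3 m[E→φ1] = [216, 60]
r3 m[E→φ3] = [288, 140]
r3 m[E→φ5] = [288, 105]
r3 m[S→φ1] = [2, 8]
r3 m[S→φ2] = [4, 8]
r3 m[K→φ0] = [7, 6]
r3 m[K→φ4] = [6, 5]
r4 m[φ0→E] = [42, 30]
r4 m[φ0→K] = [1728, 1152]
r4 m[φ1→E] = [64, 56]
r4 m[φ1→S] = [648, 1728]
r4 m[φ2→S] = [2, 8]
r4 m[φ3→E] = [6, 3]
r4 m[φ4→K] = [7, 6]
r4 m[φ5→E] = [6, 4]
r4 m[E→φ0] = [2304, 672]
r4 m[E→φ1] = [1512, 360]
r4 m[E→φ3] = [16128, 6720]
r4 m[E→φ5] = [16128, 5040]
r4 m[S→φ1] = [2, 8]
r4 m[S→φ2] = [648, 1728]
r4 m[K→φ0] = [7, 6]
r4 m[K→φ4] = [1728, 1152]
r5 m[φ0→E] = [42, 30]
r5 m[φ0→K] = [13824, 9216]
r5 m[φ1→E] = [64, 56]
r5 m[φ1→S] = [4536, 12096]
r5 m[φ2→S] = [2, 8]
r5 m[φ3→E] = [6, 3]
r5 m[φ4→K] = [7, 6]
r5 m[φ5→E] = [6, 4]
r5 m[E→φ0] = [2304, 672]
r5 m[E→φ1] = [1512, 360]
r5 m[E→φ3] = [16128, 6720]
r5 m[E→φ5] = [16128, 5040]
r5 m[S→φ1] = [2, 8]
r5 m[S→φ2] = [648, 1728]
r5 m[K→φ0] = [7, 6]
r5 m[K→φ4] = [1728, 1152]
r6 m[φ0→E] = [42, 30]
r6 m[φ0→K] = [13824, 9216]
r6 m[φ1→E] = [64, 56]
r6 m[φ1→S] = [4536, 12096]
r6 m[φ2→S] = [2, 8]
r6 m[φ3→E] = [6, 3]
r6 m[φ4→K] = [7, 6]
r6 m[φ5→E] = [6, 4]
r6 m[E→φ0] = [2304, 672]
r6 m[E→φ1] = [1512, 360]
r6 m[E→φ3] = [16128, 6720]
r6 m[E→φ5] = [16128, 5040]
r6 m[S→φ1] = [2, 8]
r6 m[S→φ2] = [4536, 12096]
r6 m[K→φ0] = [7, 6]
r6 m[K→φ4] = [13824, 9216]
r7 m[φ0→E] = [42, 30]
r7 m[φ0→K] = [13824, 9216]
r7 m[φ1→E] = [64, 56]
r7 m[φ1→S] = [4536, 12096]
r7 m[φ2→S] = [2, 8]
r7 m[φ3→E] = [6, 3]
r7 m[φ4→K] = [7, 6]
r7 m[φ5→E] = [6, 4]
r7 m[E→φ0] = [2304, 672]
r7 m[E→φ1] = [1512, 360]
r7 m[E→φ3] = [16128, 6720]
r7 m[E→φ5] = [16128, 5040]
r7 m[S→φ1] = [2, 8]
r7 m[S→φ2] = [4536, 12096]
r7 m[K→φ0] = [7, 6]
r7 m[K→φ4] = [13824, 9216]
fixed point reached at round 7
b[S] = ⊗ incoming = [9072, 96768]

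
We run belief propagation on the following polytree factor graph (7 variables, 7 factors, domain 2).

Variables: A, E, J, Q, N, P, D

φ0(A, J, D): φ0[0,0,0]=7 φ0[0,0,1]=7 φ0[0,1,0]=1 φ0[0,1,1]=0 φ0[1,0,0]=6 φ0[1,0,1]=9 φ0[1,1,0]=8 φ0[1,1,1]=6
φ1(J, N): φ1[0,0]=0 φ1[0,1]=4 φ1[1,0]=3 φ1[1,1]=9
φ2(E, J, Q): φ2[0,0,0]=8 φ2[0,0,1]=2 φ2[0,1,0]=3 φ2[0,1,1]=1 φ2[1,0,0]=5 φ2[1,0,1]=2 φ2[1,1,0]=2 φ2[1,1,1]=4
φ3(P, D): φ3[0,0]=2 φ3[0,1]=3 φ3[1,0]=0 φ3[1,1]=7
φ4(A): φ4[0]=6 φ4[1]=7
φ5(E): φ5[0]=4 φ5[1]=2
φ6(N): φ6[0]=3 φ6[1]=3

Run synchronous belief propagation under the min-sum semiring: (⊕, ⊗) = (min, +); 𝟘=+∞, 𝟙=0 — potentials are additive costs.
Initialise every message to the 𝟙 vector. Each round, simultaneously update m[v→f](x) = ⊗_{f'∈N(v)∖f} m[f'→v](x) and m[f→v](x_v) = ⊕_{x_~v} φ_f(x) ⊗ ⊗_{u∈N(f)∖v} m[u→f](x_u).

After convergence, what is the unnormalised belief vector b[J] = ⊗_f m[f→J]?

b[J] = [20, 17]

init: all messages = 𝟙 over 2 values
r1 m[φ0→A] = [0, 6]
r1 m[φ0→J] = [6, 0]
r1 m[φ0→D] = [1, 0]
r1 m[φ1→J] = [0, 3]
r1 m[φ1→N] = [0, 4]
r1 m[φ2→E] = [1, 2]
r1 m[φ2→J] = [2, 1]
r1 m[φ2→Q] = [2, 1]
r1 m[φ3→P] = [2, 0]
r1 m[φ3→D] = [0, 3]
r1 m[φ4→A] = [6, 7]
r1 m[φ5→E] = [4, 2]
r1 m[φ6→N] = [3, 3]
r1 m[A→φ0] = [0, 0]
r1 m[A→φ4] = [0, 0]
r1 m[E→φ2] = [0, 0]
r1 m[E→φ5] = [0, 0]
r1 m[J→φ0] = [0, 0]
r1 m[J→φ1] = [0, 0]
r1 m[J→φ2] = [0, 0]
r1 m[Q→φ2] = [0, 0]
r1 m[N→φ1] = [0, 0]
r1 m[N→φ6] = [0, 0]
r1 m[P→φ3] = [0, 0]
r1 m[D→φ0] = [0, 0]
r1 m[D→φ3] = [0, 0]
r2 m[φ0→A] = [0, 6]
r2 m[φ0→J] = [6, 0]
r2 m[φ0→D] = [1, 0]
r2 m[φ1→J] = [0, 3]
r2 m[φ1→N] = [0, 4]
r2 m[φ2→E] = [1, 2]
r2 m[φ2→J] = [2, 1]
r2 m[φ2→Q] = [2, 1]
r2 m[φ3→P] = [2, 0]
r2 m[φ3→D] = [0, 3]
r2 m[φ4→A] = [6, 7]
r2 m[φ5→E] = [4, 2]
r2 m[φ6→N] = [3, 3]
r2 m[A→φ0] = [6, 7]
r2 m[A→φ4] = [0, 6]
r2 m[E→φ2] = [4, 2]
r2 m[E→φ5] = [1, 2]
r2 m[J→φ0] = [2, 4]
r2 m[J→φ1] = [8, 1]
r2 m[J→φ2] = [6, 3]
r2 m[Q→φ2] = [0, 0]
r2 m[N→φ1] = [3, 3]
r2 m[N→φ6] = [0, 4]
r2 m[P→φ3] = [0, 0]
r2 m[D→φ0] = [0, 3]
r2 m[D→φ3] = [1, 0]
r3 m[φ0→A] = [5, 8]
r3 m[φ0→J] = [13, 7]
r3 m[φ0→D] = [11, 10]
r3 m[φ1→J] = [3, 6]
r3 m[φ1→N] = [4, 10]
r3 m[φ2→E] = [4, 5]
r3 m[φ2→J] = [4, 4]
r3 m[φ2→Q] = [7, 8]
r3 m[φ3→P] = [3, 1]
r3 m[φ3→D] = [0, 3]
r3 m[φ4→A] = [6, 7]
r3 m[φ5→E] = [4, 2]
r3 m[φ6→N] = [3, 3]
r3 m[A→φ0] = [6, 7]
r3 m[A→φ4] = [0, 6]
r3 m[E→φ2] = [4, 2]
r3 m[E→φ5] = [1, 2]
r3 m[J→φ0] = [2, 4]
r3 m[J→φ1] = [8, 1]
r3 m[J→φ2] = [6, 3]
r3 m[Q→φ2] = [0, 0]
r3 m[N→φ1] = [3, 3]
r3 m[N→φ6] = [0, 4]
r3 m[P→φ3] = [0, 0]
r3 m[D→φ0] = [0, 3]
r3 m[D→φ3] = [1, 0]
r4 m[φ0→A] = [5, 8]
r4 m[φ0→J] = [13, 7]
r4 m[φ0→D] = [11, 10]
r4 m[φ1→J] = [3, 6]
r4 m[φ1→N] = [4, 10]
r4 m[φ2→E] = [4, 5]
r4 m[φ2→J] = [4, 4]
r4 m[φ2→Q] = [7, 8]
r4 m[φ3→P] = [3, 1]
r4 m[φ3→D] = [0, 3]
r4 m[φ4→A] = [6, 7]
r4 m[φ5→E] = [4, 2]
r4 m[φ6→N] = [3, 3]
r4 m[A→φ0] = [6, 7]
r4 m[A→φ4] = [5, 8]
r4 m[E→φ2] = [4, 2]
r4 m[E→φ5] = [4, 5]
r4 m[J→φ0] = [7, 10]
r4 m[J→φ1] = [17, 11]
r4 m[J→φ2] = [16, 13]
r4 m[Q→φ2] = [0, 0]
r4 m[N→φ1] = [3, 3]
r4 m[N→φ6] = [4, 10]
r4 m[P→φ3] = [0, 0]
r4 m[D→φ0] = [0, 3]
r4 m[D→φ3] = [11, 10]
r5 m[φ0→A] = [11, 13]
r5 m[φ0→J] = [13, 7]
r5 m[φ0→D] = [17, 16]
r5 m[φ1→J] = [3, 6]
r5 m[φ1→N] = [14, 20]
r5 m[φ2→E] = [14, 15]
r5 m[φ2→J] = [4, 4]
r5 m[φ2→Q] = [17, 18]
r5 m[φ3→P] = [13, 11]
r5 m[φ3→D] = [0, 3]
r5 m[φ4→A] = [6, 7]
r5 m[φ5→E] = [4, 2]
r5 m[φ6→N] = [3, 3]
r5 m[A→φ0] = [6, 7]
r5 m[A→φ4] = [5, 8]
r5 m[E→φ2] = [4, 2]
r5 m[E→φ5] = [4, 5]
r5 m[J→φ0] = [7, 10]
r5 m[J→φ1] = [17, 11]
r5 m[J→φ2] = [16, 13]
r5 m[Q→φ2] = [0, 0]
r5 m[N→φ1] = [3, 3]
r5 m[N→φ6] = [4, 10]
r5 m[P→φ3] = [0, 0]
r5 m[D→φ0] = [0, 3]
r5 m[D→φ3] = [11, 10]
r6 m[φ0→A] = [11, 13]
r6 m[φ0→J] = [13, 7]
r6 m[φ0→D] = [17, 16]
r6 m[φ1→J] = [3, 6]
r6 m[φ1→N] = [14, 20]
r6 m[φ2→E] = [14, 15]
r6 m[φ2→J] = [4, 4]
r6 m[φ2→Q] = [17, 18]
r6 m[φ3→P] = [13, 11]
r6 m[φ3→D] = [0, 3]
r6 m[φ4→A] = [6, 7]
r6 m[φ5→E] = [4, 2]
r6 m[φ6→N] = [3, 3]
r6 m[A→φ0] = [6, 7]
r6 m[A→φ4] = [11, 13]
r6 m[E→φ2] = [4, 2]
r6 m[E→φ5] = [14, 15]
r6 m[J→φ0] = [7, 10]
r6 m[J→φ1] = [17, 11]
r6 m[J→φ2] = [16, 13]
r6 m[Q→φ2] = [0, 0]
r6 m[N→φ1] = [3, 3]
r6 m[N→φ6] = [14, 20]
r6 m[P→φ3] = [0, 0]
r6 m[D→φ0] = [0, 3]
r6 m[D→φ3] = [17, 16]
r7 m[φ0→A] = [11, 13]
r7 m[φ0→J] = [13, 7]
r7 m[φ0→D] = [17, 16]
r7 m[φ1→J] = [3, 6]
r7 m[φ1→N] = [14, 20]
r7 m[φ2→E] = [14, 15]
r7 m[φ2→J] = [4, 4]
r7 m[φ2→Q] = [17, 18]
r7 m[φ3→P] = [19, 17]
r7 m[φ3→D] = [0, 3]
r7 m[φ4→A] = [6, 7]
r7 m[φ5→E] = [4, 2]
r7 m[φ6→N] = [3, 3]
r7 m[A→φ0] = [6, 7]
r7 m[A→φ4] = [11, 13]
r7 m[E→φ2] = [4, 2]
r7 m[E→φ5] = [14, 15]
r7 m[J→φ0] = [7, 10]
r7 m[J→φ1] = [17, 11]
r7 m[J→φ2] = [16, 13]
r7 m[Q→φ2] = [0, 0]
r7 m[N→φ1] = [3, 3]
r7 m[N→φ6] = [14, 20]
r7 m[P→φ3] = [0, 0]
r7 m[D→φ0] = [0, 3]
r7 m[D→φ3] = [17, 16]
r8 m[φ0→A] = [11, 13]
r8 m[φ0→J] = [13, 7]
r8 m[φ0→D] = [17, 16]
r8 m[φ1→J] = [3, 6]
r8 m[φ1→N] = [14, 20]
r8 m[φ2→E] = [14, 15]
r8 m[φ2→J] = [4, 4]
r8 m[φ2→Q] = [17, 18]
r8 m[φ3→P] = [19, 17]
r8 m[φ3→D] = [0, 3]
r8 m[φ4→A] = [6, 7]
r8 m[φ5→E] = [4, 2]
r8 m[φ6→N] = [3, 3]
r8 m[A→φ0] = [6, 7]
r8 m[A→φ4] = [11, 13]
r8 m[E→φ2] = [4, 2]
r8 m[E→φ5] = [14, 15]
r8 m[J→φ0] = [7, 10]
r8 m[J→φ1] = [17, 11]
r8 m[J→φ2] = [16, 13]
r8 m[Q→φ2] = [0, 0]
r8 m[N→φ1] = [3, 3]
r8 m[N→φ6] = [14, 20]
r8 m[P→φ3] = [0, 0]
r8 m[D→φ0] = [0, 3]
r8 m[D→φ3] = [17, 16]
fixed point reached at round 8
b[J] = ⊗ incoming = [20, 17]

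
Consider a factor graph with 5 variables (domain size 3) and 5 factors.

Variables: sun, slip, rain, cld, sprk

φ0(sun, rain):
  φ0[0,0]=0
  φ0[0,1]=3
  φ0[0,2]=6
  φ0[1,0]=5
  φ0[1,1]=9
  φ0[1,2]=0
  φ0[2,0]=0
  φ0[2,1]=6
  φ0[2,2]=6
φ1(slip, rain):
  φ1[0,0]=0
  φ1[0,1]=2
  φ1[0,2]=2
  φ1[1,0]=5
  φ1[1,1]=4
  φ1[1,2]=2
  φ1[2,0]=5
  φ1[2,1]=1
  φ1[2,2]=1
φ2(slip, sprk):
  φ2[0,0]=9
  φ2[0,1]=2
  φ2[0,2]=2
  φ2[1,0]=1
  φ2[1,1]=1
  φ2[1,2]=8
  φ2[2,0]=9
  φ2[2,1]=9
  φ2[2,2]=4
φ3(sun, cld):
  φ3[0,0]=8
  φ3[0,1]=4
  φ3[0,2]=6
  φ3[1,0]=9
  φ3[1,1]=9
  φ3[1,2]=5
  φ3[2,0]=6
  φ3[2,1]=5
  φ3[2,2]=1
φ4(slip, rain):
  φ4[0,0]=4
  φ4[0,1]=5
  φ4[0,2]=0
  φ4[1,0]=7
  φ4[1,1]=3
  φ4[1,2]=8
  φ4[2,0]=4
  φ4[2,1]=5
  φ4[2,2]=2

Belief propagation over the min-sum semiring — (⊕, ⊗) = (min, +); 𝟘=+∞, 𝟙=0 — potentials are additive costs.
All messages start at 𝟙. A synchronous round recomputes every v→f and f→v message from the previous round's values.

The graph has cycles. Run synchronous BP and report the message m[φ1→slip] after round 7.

init: all messages = 𝟙 over 3 values
r1 m[φ0→sun] = [0, 0, 0]
r1 m[φ0→rain] = [0, 3, 0]
r1 m[φ1→slip] = [0, 2, 1]
r1 m[φ1→rain] = [0, 1, 1]
r1 m[φ2→slip] = [2, 1, 4]
r1 m[φ2→sprk] = [1, 1, 2]
r1 m[φ3→sun] = [4, 5, 1]
r1 m[φ3→cld] = [6, 4, 1]
r1 m[φ4→slip] = [0, 3, 2]
r1 m[φ4→rain] = [4, 3, 0]
r1 m[sun→φ0] = [0, 0, 0]
r1 m[sun→φ3] = [0, 0, 0]
r1 m[slip→φ1] = [0, 0, 0]
r1 m[slip→φ2] = [0, 0, 0]
r1 m[slip→φ4] = [0, 0, 0]
r1 m[rain→φ0] = [0, 0, 0]
r1 m[rain→φ1] = [0, 0, 0]
r1 m[rain→φ4] = [0, 0, 0]
r1 m[cld→φ3] = [0, 0, 0]
r1 m[sprk→φ2] = [0, 0, 0]
r2 m[φ0→sun] = [0, 0, 0]
r2 m[φ0→rain] = [0, 3, 0]
r2 m[φ1→slip] = [0, 2, 1]
r2 m[φ1→rain] = [0, 1, 1]
r2 m[φ2→slip] = [2, 1, 4]
r2 m[φ2→sprk] = [1, 1, 2]
r2 m[φ3→sun] = [4, 5, 1]
r2 m[φ3→cld] = [6, 4, 1]
r2 m[φ4→slip] = [0, 3, 2]
r2 m[φ4→rain] = [4, 3, 0]
r2 m[sun→φ0] = [4, 5, 1]
r2 m[sun→φ3] = [0, 0, 0]
r2 m[slip→φ1] = [2, 4, 6]
r2 m[slip→φ2] = [0, 5, 3]
r2 m[slip→φ4] = [2, 3, 5]
r2 m[rain→φ0] = [4, 4, 1]
r2 m[rain→φ1] = [4, 6, 0]
r2 m[rain→φ4] = [0, 4, 1]
r2 m[cld→φ3] = [0, 0, 0]
r2 m[sprk→φ2] = [0, 0, 0]
r3 m[φ0→sun] = [4, 1, 4]
r3 m[φ0→rain] = [1, 7, 5]
r3 m[φ1→slip] = [2, 2, 1]
r3 m[φ1→rain] = [2, 4, 4]
r3 m[φ2→slip] = [2, 1, 4]
r3 m[φ2→sprk] = [6, 2, 2]
r3 m[φ3→sun] = [4, 5, 1]
r3 m[φ3→cld] = [6, 4, 1]
r3 m[φ4→slip] = [1, 7, 3]
r3 m[φ4→rain] = [6, 6, 2]
r3 m[sun→φ0] = [4, 5, 1]
r3 m[sun→φ3] = [0, 0, 0]
r3 m[slip→φ1] = [2, 4, 6]
r3 m[slip→φ2] = [0, 5, 3]
r3 m[slip→φ4] = [2, 3, 5]
r3 m[rain→φ0] = [4, 4, 1]
r3 m[rain→φ1] = [4, 6, 0]
r3 m[rain→φ4] = [0, 4, 1]
r3 m[cld→φ3] = [0, 0, 0]
r3 m[sprk→φ2] = [0, 0, 0]
r4 m[φ0→sun] = [4, 1, 4]
r4 m[φ0→rain] = [1, 7, 5]
r4 m[φ1→slip] = [2, 2, 1]
r4 m[φ1→rain] = [2, 4, 4]
r4 m[φ2→slip] = [2, 1, 4]
r4 m[φ2→sprk] = [6, 2, 2]
r4 m[φ3→sun] = [4, 5, 1]
r4 m[φ3→cld] = [6, 4, 1]
r4 m[φ4→slip] = [1, 7, 3]
r4 m[φ4→rain] = [6, 6, 2]
r4 m[sun→φ0] = [4, 5, 1]
r4 m[sun→φ3] = [4, 1, 4]
r4 m[slip→φ1] = [3, 8, 7]
r4 m[slip→φ2] = [3, 9, 4]
r4 m[slip→φ4] = [4, 3, 5]
r4 m[rain→φ0] = [8, 10, 6]
r4 m[rain→φ1] = [7, 13, 7]
r4 m[rain→φ4] = [3, 11, 9]
r4 m[cld→φ3] = [0, 0, 0]
r4 m[sprk→φ2] = [0, 0, 0]
r5 m[φ0→sun] = [8, 6, 8]
r5 m[φ0→rain] = [1, 7, 5]
r5 m[φ1→slip] = [7, 9, 8]
r5 m[φ1→rain] = [3, 5, 5]
r5 m[φ2→slip] = [2, 1, 4]
r5 m[φ2→sprk] = [10, 5, 5]
r5 m[φ3→sun] = [4, 5, 1]
r5 m[φ3→cld] = [10, 8, 5]
r5 m[φ4→slip] = [7, 10, 7]
r5 m[φ4→rain] = [8, 6, 4]
r5 m[sun→φ0] = [4, 5, 1]
r5 m[sun→φ3] = [4, 1, 4]
r5 m[slip→φ1] = [3, 8, 7]
r5 m[slip→φ2] = [3, 9, 4]
r5 m[slip→φ4] = [4, 3, 5]
r5 m[rain→φ0] = [8, 10, 6]
r5 m[rain→φ1] = [7, 13, 7]
r5 m[rain→φ4] = [3, 11, 9]
r5 m[cld→φ3] = [0, 0, 0]
r5 m[sprk→φ2] = [0, 0, 0]
r6 m[φ0→sun] = [8, 6, 8]
r6 m[φ0→rain] = [1, 7, 5]
r6 m[φ1→slip] = [7, 9, 8]
r6 m[φ1→rain] = [3, 5, 5]
r6 m[φ2→slip] = [2, 1, 4]
r6 m[φ2→sprk] = [10, 5, 5]
r6 m[φ3→sun] = [4, 5, 1]
r6 m[φ3→cld] = [10, 8, 5]
r6 m[φ4→slip] = [7, 10, 7]
r6 m[φ4→rain] = [8, 6, 4]
r6 m[sun→φ0] = [4, 5, 1]
r6 m[sun→φ3] = [8, 6, 8]
r6 m[slip→φ1] = [9, 11, 11]
r6 m[slip→φ2] = [14, 19, 15]
r6 m[slip→φ4] = [9, 10, 12]
r6 m[rain→φ0] = [11, 11, 9]
r6 m[rain→φ1] = [9, 13, 9]
r6 m[rain→φ4] = [4, 12, 10]
r6 m[cld→φ3] = [0, 0, 0]
r6 m[sprk→φ2] = [0, 0, 0]
r7 m[φ0→sun] = [11, 9, 11]
r7 m[φ0→rain] = [1, 7, 5]
r7 m[φ1→slip] = [9, 11, 10]
r7 m[φ1→rain] = [9, 11, 11]
r7 m[φ2→slip] = [2, 1, 4]
r7 m[φ2→sprk] = [20, 16, 16]
r7 m[φ3→sun] = [4, 5, 1]
r7 m[φ3→cld] = [14, 12, 9]
r7 m[φ4→slip] = [8, 11, 8]
r7 m[φ4→rain] = [13, 13, 9]
r7 m[sun→φ0] = [4, 5, 1]
r7 m[sun→φ3] = [8, 6, 8]
r7 m[slip→φ1] = [9, 11, 11]
r7 m[slip→φ2] = [14, 19, 15]
r7 m[slip→φ4] = [9, 10, 12]
r7 m[rain→φ0] = [11, 11, 9]
r7 m[rain→φ1] = [9, 13, 9]
r7 m[rain→φ4] = [4, 12, 10]
r7 m[cld→φ3] = [0, 0, 0]
r7 m[sprk→φ2] = [0, 0, 0]

message @ round 7 = [9, 11, 10]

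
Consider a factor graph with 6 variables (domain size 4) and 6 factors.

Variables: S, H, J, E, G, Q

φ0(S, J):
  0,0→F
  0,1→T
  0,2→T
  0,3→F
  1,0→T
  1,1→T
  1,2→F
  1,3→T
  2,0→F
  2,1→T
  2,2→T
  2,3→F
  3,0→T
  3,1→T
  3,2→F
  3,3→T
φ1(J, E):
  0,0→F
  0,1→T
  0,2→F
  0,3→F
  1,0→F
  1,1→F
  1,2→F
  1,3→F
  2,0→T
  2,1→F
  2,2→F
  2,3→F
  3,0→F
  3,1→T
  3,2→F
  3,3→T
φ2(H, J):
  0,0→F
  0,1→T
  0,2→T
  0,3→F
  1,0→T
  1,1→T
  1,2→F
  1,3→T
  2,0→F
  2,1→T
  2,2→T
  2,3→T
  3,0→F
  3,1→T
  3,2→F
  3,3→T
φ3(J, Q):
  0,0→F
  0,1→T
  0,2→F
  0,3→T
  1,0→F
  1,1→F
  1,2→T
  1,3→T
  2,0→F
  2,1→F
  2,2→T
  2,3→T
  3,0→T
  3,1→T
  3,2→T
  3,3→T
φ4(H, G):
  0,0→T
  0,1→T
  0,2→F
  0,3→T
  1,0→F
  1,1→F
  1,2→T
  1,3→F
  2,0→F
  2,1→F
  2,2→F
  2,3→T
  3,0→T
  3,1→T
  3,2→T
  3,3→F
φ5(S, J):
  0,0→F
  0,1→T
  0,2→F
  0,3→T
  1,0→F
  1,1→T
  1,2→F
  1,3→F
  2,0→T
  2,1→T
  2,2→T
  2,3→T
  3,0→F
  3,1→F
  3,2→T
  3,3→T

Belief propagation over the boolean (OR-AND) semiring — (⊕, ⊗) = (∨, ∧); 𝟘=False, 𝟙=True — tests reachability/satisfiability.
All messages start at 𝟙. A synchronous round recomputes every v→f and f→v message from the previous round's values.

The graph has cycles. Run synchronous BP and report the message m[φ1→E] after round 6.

init: all messages = 𝟙 over 4 values
r1 m[φ0→S] = [T, T, T, T]
r1 m[φ0→J] = [T, T, T, T]
r1 m[φ1→J] = [T, F, T, T]
r1 m[φ1→E] = [T, T, F, T]
r1 m[φ2→H] = [T, T, T, T]
r1 m[φ2→J] = [T, T, T, T]
r1 m[φ3→J] = [T, T, T, T]
r1 m[φ3→Q] = [T, T, T, T]
r1 m[φ4→H] = [T, T, T, T]
r1 m[φ4→G] = [T, T, T, T]
r1 m[φ5→S] = [T, T, T, T]
r1 m[φ5→J] = [T, T, T, T]
r1 m[S→φ0] = [T, T, T, T]
r1 m[S→φ5] = [T, T, T, T]
r1 m[H→φ2] = [T, T, T, T]
r1 m[H→φ4] = [T, T, T, T]
r1 m[J→φ0] = [T, T, T, T]
r1 m[J→φ1] = [T, T, T, T]
r1 m[J→φ2] = [T, T, T, T]
r1 m[J→φ3] = [T, T, T, T]
r1 m[J→φ5] = [T, T, T, T]
r1 m[E→φ1] = [T, T, T, T]
r1 m[G→φ4] = [T, T, T, T]
r1 m[Q→φ3] = [T, T, T, T]
r2 m[φ0→S] = [T, T, T, T]
r2 m[φ0→J] = [T, T, T, T]
r2 m[φ1→J] = [T, F, T, T]
r2 m[φ1→E] = [T, T, F, T]
r2 m[φ2→H] = [T, T, T, T]
r2 m[φ2→J] = [T, T, T, T]
r2 m[φ3→J] = [T, T, T, T]
r2 m[φ3→Q] = [T, T, T, T]
r2 m[φ4→H] = [T, T, T, T]
r2 m[φ4→G] = [T, T, T, T]
r2 m[φ5→S] = [T, T, T, T]
r2 m[φ5→J] = [T, T, T, T]
r2 m[S→φ0] = [T, T, T, T]
r2 m[S→φ5] = [T, T, T, T]
r2 m[H→φ2] = [T, T, T, T]
r2 m[H→φ4] = [T, T, T, T]
r2 m[J→φ0] = [T, F, T, T]
r2 m[J→φ1] = [T, T, T, T]
r2 m[J→φ2] = [T, F, T, T]
r2 m[J→φ3] = [T, F, T, T]
r2 m[J→φ5] = [T, F, T, T]
r2 m[E→φ1] = [T, T, T, T]
r2 m[G→φ4] = [T, T, T, T]
r2 m[Q→φ3] = [T, T, T, T]
r3 m[φ0→S] = [T, T, T, T]
r3 m[φ0→J] = [T, T, T, T]
r3 m[φ1→J] = [T, F, T, T]
r3 m[φ1→E] = [T, T, F, T]
r3 m[φ2→H] = [T, T, T, T]
r3 m[φ2→J] = [T, T, T, T]
r3 m[φ3→J] = [T, T, T, T]
r3 m[φ3→Q] = [T, T, T, T]
r3 m[φ4→H] = [T, T, T, T]
r3 m[φ4→G] = [T, T, T, T]
r3 m[φ5→S] = [T, F, T, T]
r3 m[φ5→J] = [T, T, T, T]
r3 m[S→φ0] = [T, T, T, T]
r3 m[S→φ5] = [T, T, T, T]
r3 m[H→φ2] = [T, T, T, T]
r3 m[H→φ4] = [T, T, T, T]
r3 m[J→φ0] = [T, F, T, T]
r3 m[J→φ1] = [T, T, T, T]
r3 m[J→φ2] = [T, F, T, T]
r3 m[J→φ3] = [T, F, T, T]
r3 m[J→φ5] = [T, F, T, T]
r3 m[E→φ1] = [T, T, T, T]
r3 m[G→φ4] = [T, T, T, T]
r3 m[Q→φ3] = [T, T, T, T]
r4 m[φ0→S] = [T, T, T, T]
r4 m[φ0→J] = [T, T, T, T]
r4 m[φ1→J] = [T, F, T, T]
r4 m[φ1→E] = [T, T, F, T]
r4 m[φ2→H] = [T, T, T, T]
r4 m[φ2→J] = [T, T, T, T]
r4 m[φ3→J] = [T, T, T, T]
r4 m[φ3→Q] = [T, T, T, T]
r4 m[φ4→H] = [T, T, T, T]
r4 m[φ4→G] = [T, T, T, T]
r4 m[φ5→S] = [T, F, T, T]
r4 m[φ5→J] = [T, T, T, T]
r4 m[S→φ0] = [T, F, T, T]
r4 m[S→φ5] = [T, T, T, T]
r4 m[H→φ2] = [T, T, T, T]
r4 m[H→φ4] = [T, T, T, T]
r4 m[J→φ0] = [T, F, T, T]
r4 m[J→φ1] = [T, T, T, T]
r4 m[J→φ2] = [T, F, T, T]
r4 m[J→φ3] = [T, F, T, T]
r4 m[J→φ5] = [T, F, T, T]
r4 m[E→φ1] = [T, T, T, T]
r4 m[G→φ4] = [T, T, T, T]
r4 m[Q→φ3] = [T, T, T, T]
r5 m[φ0→S] = [T, T, T, T]
r5 m[φ0→J] = [T, T, T, T]
r5 m[φ1→J] = [T, F, T, T]
r5 m[φ1→E] = [T, T, F, T]
r5 m[φ2→H] = [T, T, T, T]
r5 m[φ2→J] = [T, T, T, T]
r5 m[φ3→J] = [T, T, T, T]
r5 m[φ3→Q] = [T, T, T, T]
r5 m[φ4→H] = [T, T, T, T]
r5 m[φ4→G] = [T, T, T, T]
r5 m[φ5→S] = [T, F, T, T]
r5 m[φ5→J] = [T, T, T, T]
r5 m[S→φ0] = [T, F, T, T]
r5 m[S→φ5] = [T, T, T, T]
r5 m[H→φ2] = [T, T, T, T]
r5 m[H→φ4] = [T, T, T, T]
r5 m[J→φ0] = [T, F, T, T]
r5 m[J→φ1] = [T, T, T, T]
r5 m[J→φ2] = [T, F, T, T]
r5 m[J→φ3] = [T, F, T, T]
r5 m[J→φ5] = [T, F, T, T]
r5 m[E→φ1] = [T, T, T, T]
r5 m[G→φ4] = [T, T, T, T]
r5 m[Q→φ3] = [T, T, T, T]
r6 m[φ0→S] = [T, T, T, T]
r6 m[φ0→J] = [T, T, T, T]
r6 m[φ1→J] = [T, F, T, T]
r6 m[φ1→E] = [T, T, F, T]
r6 m[φ2→H] = [T, T, T, T]
r6 m[φ2→J] = [T, T, T, T]
r6 m[φ3→J] = [T, T, T, T]
r6 m[φ3→Q] = [T, T, T, T]
r6 m[φ4→H] = [T, T, T, T]
r6 m[φ4→G] = [T, T, T, T]
r6 m[φ5→S] = [T, F, T, T]
r6 m[φ5→J] = [T, T, T, T]
r6 m[S→φ0] = [T, F, T, T]
r6 m[S→φ5] = [T, T, T, T]
r6 m[H→φ2] = [T, T, T, T]
r6 m[H→φ4] = [T, T, T, T]
r6 m[J→φ0] = [T, F, T, T]
r6 m[J→φ1] = [T, T, T, T]
r6 m[J→φ2] = [T, F, T, T]
r6 m[J→φ3] = [T, F, T, T]
r6 m[J→φ5] = [T, F, T, T]
r6 m[E→φ1] = [T, T, T, T]
r6 m[G→φ4] = [T, T, T, T]
r6 m[Q→φ3] = [T, T, T, T]
fixed point reached at round 5

message @ round 6 = [T, T, F, T]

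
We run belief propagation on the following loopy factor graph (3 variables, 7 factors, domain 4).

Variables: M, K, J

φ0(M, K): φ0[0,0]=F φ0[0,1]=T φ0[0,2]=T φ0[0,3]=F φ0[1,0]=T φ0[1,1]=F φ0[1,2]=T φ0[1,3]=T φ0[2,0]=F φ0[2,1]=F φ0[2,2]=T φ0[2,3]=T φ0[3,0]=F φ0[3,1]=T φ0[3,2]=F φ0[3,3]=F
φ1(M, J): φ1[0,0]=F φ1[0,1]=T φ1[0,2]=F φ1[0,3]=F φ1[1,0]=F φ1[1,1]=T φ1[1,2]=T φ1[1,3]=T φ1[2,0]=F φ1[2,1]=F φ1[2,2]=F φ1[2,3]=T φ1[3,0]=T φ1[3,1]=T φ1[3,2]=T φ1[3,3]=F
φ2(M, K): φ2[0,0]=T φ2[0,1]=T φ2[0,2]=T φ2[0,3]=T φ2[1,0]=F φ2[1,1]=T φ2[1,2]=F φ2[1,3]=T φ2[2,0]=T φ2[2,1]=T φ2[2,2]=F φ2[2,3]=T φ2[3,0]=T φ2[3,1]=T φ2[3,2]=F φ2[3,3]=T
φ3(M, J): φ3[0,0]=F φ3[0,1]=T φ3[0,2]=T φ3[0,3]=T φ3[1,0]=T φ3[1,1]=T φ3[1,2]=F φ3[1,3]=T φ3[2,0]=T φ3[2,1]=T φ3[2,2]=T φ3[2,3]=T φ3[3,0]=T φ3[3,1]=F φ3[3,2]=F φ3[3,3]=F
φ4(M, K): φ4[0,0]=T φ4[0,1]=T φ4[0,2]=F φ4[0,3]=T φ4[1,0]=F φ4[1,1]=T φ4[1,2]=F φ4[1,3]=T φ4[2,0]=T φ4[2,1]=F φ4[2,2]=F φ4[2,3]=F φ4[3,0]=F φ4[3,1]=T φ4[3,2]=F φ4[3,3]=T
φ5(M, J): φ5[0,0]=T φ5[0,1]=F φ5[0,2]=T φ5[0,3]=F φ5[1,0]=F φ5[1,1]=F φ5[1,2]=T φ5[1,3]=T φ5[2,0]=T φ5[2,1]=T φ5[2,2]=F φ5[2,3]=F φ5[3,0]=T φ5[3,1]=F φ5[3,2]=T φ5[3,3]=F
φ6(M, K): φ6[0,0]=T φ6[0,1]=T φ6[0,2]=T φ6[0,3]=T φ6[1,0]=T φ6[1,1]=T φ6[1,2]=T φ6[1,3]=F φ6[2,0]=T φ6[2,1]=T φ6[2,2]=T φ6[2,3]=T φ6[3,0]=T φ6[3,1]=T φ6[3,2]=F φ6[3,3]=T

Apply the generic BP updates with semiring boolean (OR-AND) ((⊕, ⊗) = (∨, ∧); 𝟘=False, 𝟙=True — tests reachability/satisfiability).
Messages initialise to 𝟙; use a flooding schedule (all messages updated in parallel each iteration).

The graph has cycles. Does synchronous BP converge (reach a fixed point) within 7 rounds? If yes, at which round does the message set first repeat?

init: all messages = 𝟙 over 4 values
r1 m[φ0→M] = [T, T, T, T]
r1 m[φ0→K] = [T, T, T, T]
r1 m[φ1→M] = [T, T, T, T]
r1 m[φ1→J] = [T, T, T, T]
r1 m[φ2→M] = [T, T, T, T]
r1 m[φ2→K] = [T, T, T, T]
r1 m[φ3→M] = [T, T, T, T]
r1 m[φ3→J] = [T, T, T, T]
r1 m[φ4→M] = [T, T, T, T]
r1 m[φ4→K] = [T, T, F, T]
r1 m[φ5→M] = [T, T, T, T]
r1 m[φ5→J] = [T, T, T, T]
r1 m[φ6→M] = [T, T, T, T]
r1 m[φ6→K] = [T, T, T, T]
r1 m[M→φ0] = [T, T, T, T]
r1 m[M→φ1] = [T, T, T, T]
r1 m[M→φ2] = [T, T, T, T]
r1 m[M→φ3] = [T, T, T, T]
r1 m[M→φ4] = [T, T, T, T]
r1 m[M→φ5] = [T, T, T, T]
r1 m[M→φ6] = [T, T, T, T]
r1 m[K→φ0] = [T, T, T, T]
r1 m[K→φ2] = [T, T, T, T]
r1 m[K→φ4] = [T, T, T, T]
r1 m[K→φ6] = [T, T, T, T]
r1 m[J→φ1] = [T, T, T, T]
r1 m[J→φ3] = [T, T, T, T]
r1 m[J→φ5] = [T, T, T, T]
r2 m[φ0→M] = [T, T, T, T]
r2 m[φ0→K] = [T, T, T, T]
r2 m[φ1→M] = [T, T, T, T]
r2 m[φ1→J] = [T, T, T, T]
r2 m[φ2→M] = [T, T, T, T]
r2 m[φ2→K] = [T, T, T, T]
r2 m[φ3→M] = [T, T, T, T]
r2 m[φ3→J] = [T, T, T, T]
r2 m[φ4→M] = [T, T, T, T]
r2 m[φ4→K] = [T, T, F, T]
r2 m[φ5→M] = [T, T, T, T]
r2 m[φ5→J] = [T, T, T, T]
r2 m[φ6→M] = [T, T, T, T]
r2 m[φ6→K] = [T, T, T, T]
r2 m[M→φ0] = [T, T, T, T]
r2 m[M→φ1] = [T, T, T, T]
r2 m[M→φ2] = [T, T, T, T]
r2 m[M→φ3] = [T, T, T, T]
r2 m[M→φ4] = [T, T, T, T]
r2 m[M→φ5] = [T, T, T, T]
r2 m[M→φ6] = [T, T, T, T]
r2 m[K→φ0] = [T, T, F, T]
r2 m[K→φ2] = [T, T, F, T]
r2 m[K→φ4] = [T, T, T, T]
r2 m[K→φ6] = [T, T, F, T]
r2 m[J→φ1] = [T, T, T, T]
r2 m[J→φ3] = [T, T, T, T]
r2 m[J→φ5] = [T, T, T, T]
r3 m[φ0→M] = [T, T, T, T]
r3 m[φ0→K] = [T, T, T, T]
r3 m[φ1→M] = [T, T, T, T]
r3 m[φ1→J] = [T, T, T, T]
r3 m[φ2→M] = [T, T, T, T]
r3 m[φ2→K] = [T, T, T, T]
r3 m[φ3→M] = [T, T, T, T]
r3 m[φ3→J] = [T, T, T, T]
r3 m[φ4→M] = [T, T, T, T]
r3 m[φ4→K] = [T, T, F, T]
r3 m[φ5→M] = [T, T, T, T]
r3 m[φ5→J] = [T, T, T, T]
r3 m[φ6→M] = [T, T, T, T]
r3 m[φ6→K] = [T, T, T, T]
r3 m[M→φ0] = [T, T, T, T]
r3 m[M→φ1] = [T, T, T, T]
r3 m[M→φ2] = [T, T, T, T]
r3 m[M→φ3] = [T, T, T, T]
r3 m[M→φ4] = [T, T, T, T]
r3 m[M→φ5] = [T, T, T, T]
r3 m[M→φ6] = [T, T, T, T]
r3 m[K→φ0] = [T, T, F, T]
r3 m[K→φ2] = [T, T, F, T]
r3 m[K→φ4] = [T, T, T, T]
r3 m[K→φ6] = [T, T, F, T]
r3 m[J→φ1] = [T, T, T, T]
r3 m[J→φ3] = [T, T, T, T]
r3 m[J→φ5] = [T, T, T, T]
fixed point reached at round 3
messages reach a fixed point at round 3

CONVERGED at round 3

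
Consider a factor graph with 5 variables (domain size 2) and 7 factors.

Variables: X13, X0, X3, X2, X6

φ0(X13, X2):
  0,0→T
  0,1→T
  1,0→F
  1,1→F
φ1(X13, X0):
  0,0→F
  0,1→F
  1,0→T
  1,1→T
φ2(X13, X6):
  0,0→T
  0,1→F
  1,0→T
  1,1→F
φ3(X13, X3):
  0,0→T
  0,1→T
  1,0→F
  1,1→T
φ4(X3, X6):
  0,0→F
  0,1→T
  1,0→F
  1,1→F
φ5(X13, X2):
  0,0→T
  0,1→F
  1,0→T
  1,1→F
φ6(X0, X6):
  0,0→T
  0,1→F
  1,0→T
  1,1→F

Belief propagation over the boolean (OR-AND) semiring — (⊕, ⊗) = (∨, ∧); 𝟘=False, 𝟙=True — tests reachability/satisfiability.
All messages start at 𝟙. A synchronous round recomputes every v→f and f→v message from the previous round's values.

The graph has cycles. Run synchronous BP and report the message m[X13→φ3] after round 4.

init: all messages = 𝟙 over 2 values
r1 m[φ0→X13] = [T, F]
r1 m[φ0→X2] = [T, T]
r1 m[φ1→X13] = [F, T]
r1 m[φ1→X0] = [T, T]
r1 m[φ2→X13] = [T, T]
r1 m[φ2→X6] = [T, F]
r1 m[φ3→X13] = [T, T]
r1 m[φ3→X3] = [T, T]
r1 m[φ4→X3] = [T, F]
r1 m[φ4→X6] = [F, T]
r1 m[φ5→X13] = [T, T]
r1 m[φ5→X2] = [T, F]
r1 m[φ6→X0] = [T, T]
r1 m[φ6→X6] = [T, F]
r1 m[X13→φ0] = [T, T]
r1 m[X13→φ1] = [T, T]
r1 m[X13→φ2] = [T, T]
r1 m[X13→φ3] = [T, T]
r1 m[X13→φ5] = [T, T]
r1 m[X0→φ1] = [T, T]
r1 m[X0→φ6] = [T, T]
r1 m[X3→φ3] = [T, T]
r1 m[X3→φ4] = [T, T]
r1 m[X2→φ0] = [T, T]
r1 m[X2→φ5] = [T, T]
r1 m[X6→φ2] = [T, T]
r1 m[X6→φ4] = [T, T]
r1 m[X6→φ6] = [T, T]
r2 m[φ0→X13] = [T, F]
r2 m[φ0→X2] = [T, T]
r2 m[φ1→X13] = [F, T]
r2 m[φ1→X0] = [T, T]
r2 m[φ2→X13] = [T, T]
r2 m[φ2→X6] = [T, F]
r2 m[φ3→X13] = [T, T]
r2 m[φ3→X3] = [T, T]
r2 m[φ4→X3] = [T, F]
r2 m[φ4→X6] = [F, T]
r2 m[φ5→X13] = [T, T]
r2 m[φ5→X2] = [T, F]
r2 m[φ6→X0] = [T, T]
r2 m[φ6→X6] = [T, F]
r2 m[X13→φ0] = [F, T]
r2 m[X13→φ1] = [T, F]
r2 m[X13→φ2] = [F, F]
r2 m[X13→φ3] = [F, F]
r2 m[X13→φ5] = [F, F]
r2 m[X0→φ1] = [T, T]
r2 m[X0→φ6] = [T, T]
r2 m[X3→φ3] = [T, F]
r2 m[X3→φ4] = [T, T]
r2 m[X2→φ0] = [T, F]
r2 m[X2→φ5] = [T, T]
r2 m[X6→φ2] = [F, F]
r2 m[X6→φ4] = [T, F]
r2 m[X6→φ6] = [F, F]
r3 m[φ0→X13] = [T, F]
r3 m[φ0→X2] = [F, F]
r3 m[φ1→X13] = [F, T]
r3 m[φ1→X0] = [F, F]
r3 m[φ2→X13] = [F, F]
r3 m[φ2→X6] = [F, F]
r3 m[φ3→X13] = [T, F]
r3 m[φ3→X3] = [F, F]
r3 m[φ4→X3] = [F, F]
r3 m[φ4→X6] = [F, T]
r3 m[φ5→X13] = [T, T]
r3 m[φ5→X2] = [F, F]
r3 m[φ6→X0] = [F, F]
r3 m[φ6→X6] = [T, F]
r3 m[X13→φ0] = [F, T]
r3 m[X13→φ1] = [T, F]
r3 m[X13→φ2] = [F, F]
r3 m[X13→φ3] = [F, F]
r3 m[X13→φ5] = [F, F]
r3 m[X0→φ1] = [T, T]
r3 m[X0→φ6] = [T, T]
r3 m[X3→φ3] = [T, F]
r3 m[X3→φ4] = [T, T]
r3 m[X2→φ0] = [T, F]
r3 m[X2→φ5] = [T, T]
r3 m[X6→φ2] = [F, F]
r3 m[X6→φ4] = [T, F]
r3 m[X6→φ6] = [F, F]
r4 m[φ0→X13] = [T, F]
r4 m[φ0→X2] = [F, F]
r4 m[φ1→X13] = [F, T]
r4 m[φ1→X0] = [F, F]
r4 m[φ2→X13] = [F, F]
r4 m[φ2→X6] = [F, F]
r4 m[φ3→X13] = [T, F]
r4 m[φ3→X3] = [F, F]
r4 m[φ4→X3] = [F, F]
r4 m[φ4→X6] = [F, T]
r4 m[φ5→X13] = [T, T]
r4 m[φ5→X2] = [F, F]
r4 m[φ6→X0] = [F, F]
r4 m[φ6→X6] = [T, F]
r4 m[X13→φ0] = [F, F]
r4 m[X13→φ1] = [F, F]
r4 m[X13→φ2] = [F, F]
r4 m[X13→φ3] = [F, F]
r4 m[X13→φ5] = [F, F]
r4 m[X0→φ1] = [F, F]
r4 m[X0→φ6] = [F, F]
r4 m[X3→φ3] = [F, F]
r4 m[X3→φ4] = [F, F]
r4 m[X2→φ0] = [F, F]
r4 m[X2→φ5] = [F, F]
r4 m[X6→φ2] = [F, F]
r4 m[X6→φ4] = [F, F]
r4 m[X6→φ6] = [F, F]

message @ round 4 = [F, F]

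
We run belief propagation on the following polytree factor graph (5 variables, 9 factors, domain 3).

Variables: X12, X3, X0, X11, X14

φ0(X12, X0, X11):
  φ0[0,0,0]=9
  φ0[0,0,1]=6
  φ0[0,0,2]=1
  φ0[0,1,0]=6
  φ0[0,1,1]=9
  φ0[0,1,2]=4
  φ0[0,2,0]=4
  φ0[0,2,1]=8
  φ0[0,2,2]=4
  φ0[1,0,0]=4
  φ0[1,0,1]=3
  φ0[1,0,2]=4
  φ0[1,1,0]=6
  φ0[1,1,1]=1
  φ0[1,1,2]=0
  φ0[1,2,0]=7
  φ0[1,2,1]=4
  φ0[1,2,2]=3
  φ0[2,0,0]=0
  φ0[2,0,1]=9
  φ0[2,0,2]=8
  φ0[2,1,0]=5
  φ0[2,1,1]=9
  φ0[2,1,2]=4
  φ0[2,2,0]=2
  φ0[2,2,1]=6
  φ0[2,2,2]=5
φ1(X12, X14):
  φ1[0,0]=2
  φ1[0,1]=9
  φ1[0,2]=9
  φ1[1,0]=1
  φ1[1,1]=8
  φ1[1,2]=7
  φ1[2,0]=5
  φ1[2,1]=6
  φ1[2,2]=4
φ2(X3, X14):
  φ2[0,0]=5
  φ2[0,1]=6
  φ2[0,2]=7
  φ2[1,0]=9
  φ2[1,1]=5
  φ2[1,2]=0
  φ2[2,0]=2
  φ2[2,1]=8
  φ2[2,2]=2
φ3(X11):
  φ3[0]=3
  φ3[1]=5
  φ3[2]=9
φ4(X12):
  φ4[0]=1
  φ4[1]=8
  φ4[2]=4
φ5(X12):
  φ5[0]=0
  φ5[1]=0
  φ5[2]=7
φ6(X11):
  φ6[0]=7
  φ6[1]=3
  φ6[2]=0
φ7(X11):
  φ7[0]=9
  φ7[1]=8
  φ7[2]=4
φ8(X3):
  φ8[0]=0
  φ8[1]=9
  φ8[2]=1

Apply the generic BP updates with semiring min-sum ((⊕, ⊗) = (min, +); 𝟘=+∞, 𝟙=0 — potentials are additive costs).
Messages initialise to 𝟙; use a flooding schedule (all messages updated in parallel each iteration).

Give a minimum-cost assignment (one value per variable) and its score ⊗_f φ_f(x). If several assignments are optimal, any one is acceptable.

assignment: (X12=0, X3=2, X0=0, X11=2, X14=0); score = 20

init: all messages = 𝟙 over 3 values
r1 m[φ0→X12] = [1, 0, 0]
r1 m[φ0→X0] = [0, 0, 2]
r1 m[φ0→X11] = [0, 1, 0]
r1 m[φ1→X12] = [2, 1, 4]
r1 m[φ1→X14] = [1, 6, 4]
r1 m[φ2→X3] = [5, 0, 2]
r1 m[φ2→X14] = [2, 5, 0]
r1 m[φ3→X11] = [3, 5, 9]
r1 m[φ4→X12] = [1, 8, 4]
r1 m[φ5→X12] = [0, 0, 7]
r1 m[φ6→X11] = [7, 3, 0]
r1 m[φ7→X11] = [9, 8, 4]
r1 m[φ8→X3] = [0, 9, 1]
r1 m[X12→φ0] = [0, 0, 0]
r1 m[X12→φ1] = [0, 0, 0]
r1 m[X12→φ4] = [0, 0, 0]
r1 m[X12→φ5] = [0, 0, 0]
r1 m[X3→φ2] = [0, 0, 0]
r1 m[X3→φ8] = [0, 0, 0]
r1 m[X0→φ0] = [0, 0, 0]
r1 m[X11→φ0] = [0, 0, 0]
r1 m[X11→φ3] = [0, 0, 0]
r1 m[X11→φ6] = [0, 0, 0]
r1 m[X11→φ7] = [0, 0, 0]
r1 m[X14→φ1] = [0, 0, 0]
r1 m[X14→φ2] = [0, 0, 0]
r2 m[φ0→X12] = [1, 0, 0]
r2 m[φ0→X0] = [0, 0, 2]
r2 m[φ0→X11] = [0, 1, 0]
r2 m[φ1→X12] = [2, 1, 4]
r2 m[φ1→X14] = [1, 6, 4]
r2 m[φ2→X3] = [5, 0, 2]
r2 m[φ2→X14] = [2, 5, 0]
r2 m[φ3→X11] = [3, 5, 9]
r2 m[φ4→X12] = [1, 8, 4]
r2 m[φ5→X12] = [0, 0, 7]
r2 m[φ6→X11] = [7, 3, 0]
r2 m[φ7→X11] = [9, 8, 4]
r2 m[φ8→X3] = [0, 9, 1]
r2 m[X12→φ0] = [3, 9, 15]
r2 m[X12→φ1] = [2, 8, 11]
r2 m[X12→φ4] = [3, 1, 11]
r2 m[X12→φ5] = [4, 9, 8]
r2 m[X3→φ2] = [0, 9, 1]
r2 m[X3→φ8] = [5, 0, 2]
r2 m[X0→φ0] = [0, 0, 0]
r2 m[X11→φ0] = [19, 16, 13]
r2 m[X11→φ3] = [16, 12, 4]
r2 m[X11→φ6] = [12, 14, 13]
r2 m[X11→φ7] = [10, 9, 9]
r2 m[X14→φ1] = [2, 5, 0]
r2 m[X14→φ2] = [1, 6, 4]
r3 m[φ0→X12] = [14, 13, 17]
r3 m[φ0→X0] = [17, 20, 20]
r3 m[φ0→X11] = [7, 9, 4]
r3 m[φ1→X12] = [4, 3, 4]
r3 m[φ1→X14] = [4, 11, 11]
r3 m[φ2→X3] = [6, 4, 3]
r3 m[φ2→X14] = [3, 6, 3]
r3 m[φ3→X11] = [3, 5, 9]
r3 m[φ4→X12] = [1, 8, 4]
r3 m[φ5→X12] = [0, 0, 7]
r3 m[φ6→X11] = [7, 3, 0]
r3 m[φ7→X11] = [9, 8, 4]
r3 m[φ8→X3] = [0, 9, 1]
r3 m[X12→φ0] = [3, 9, 15]
r3 m[X12→φ1] = [2, 8, 11]
r3 m[X12→φ4] = [3, 1, 11]
r3 m[X12→φ5] = [4, 9, 8]
r3 m[X3→φ2] = [0, 9, 1]
r3 m[X3→φ8] = [5, 0, 2]
r3 m[X0→φ0] = [0, 0, 0]
r3 m[X11→φ0] = [19, 16, 13]
r3 m[X11→φ3] = [16, 12, 4]
r3 m[X11→φ6] = [12, 14, 13]
r3 m[X11→φ7] = [10, 9, 9]
r3 m[X14→φ1] = [2, 5, 0]
r3 m[X14→φ2] = [1, 6, 4]
r4 m[φ0→X12] = [14, 13, 17]
r4 m[φ0→X0] = [17, 20, 20]
r4 m[φ0→X11] = [7, 9, 4]
r4 m[φ1→X12] = [4, 3, 4]
r4 m[φ1→X14] = [4, 11, 11]
r4 m[φ2→X3] = [6, 4, 3]
r4 m[φ2→X14] = [3, 6, 3]
r4 m[φ3→X11] = [3, 5, 9]
r4 m[φ4→X12] = [1, 8, 4]
r4 m[φ5→X12] = [0, 0, 7]
r4 m[φ6→X11] = [7, 3, 0]
r4 m[φ7→X11] = [9, 8, 4]
r4 m[φ8→X3] = [0, 9, 1]
r4 m[X12→φ0] = [5, 11, 15]
r4 m[X12→φ1] = [15, 21, 28]
r4 m[X12→φ4] = [18, 16, 28]
r4 m[X12→φ5] = [19, 24, 25]
r4 m[X3→φ2] = [0, 9, 1]
r4 m[X3→φ8] = [6, 4, 3]
r4 m[X0→φ0] = [0, 0, 0]
r4 m[X11→φ0] = [19, 16, 13]
r4 m[X11→φ3] = [23, 20, 8]
r4 m[X11→φ6] = [19, 22, 17]
r4 m[X11→φ7] = [17, 17, 13]
r4 m[X14→φ1] = [3, 6, 3]
r4 m[X14→φ2] = [4, 11, 11]
r5 m[φ0→X12] = [14, 13, 17]
r5 m[φ0→X0] = [19, 22, 22]
r5 m[φ0→X11] = [9, 11, 6]
r5 m[φ1→X12] = [5, 4, 7]
r5 m[φ1→X14] = [17, 24, 24]
r5 m[φ2→X3] = [9, 11, 6]
r5 m[φ2→X14] = [3, 6, 3]
r5 m[φ3→X11] = [3, 5, 9]
r5 m[φ4→X12] = [1, 8, 4]
r5 m[φ5→X12] = [0, 0, 7]
r5 m[φ6→X11] = [7, 3, 0]
r5 m[φ7→X11] = [9, 8, 4]
r5 m[φ8→X3] = [0, 9, 1]
r5 m[X12→φ0] = [5, 11, 15]
r5 m[X12→φ1] = [15, 21, 28]
r5 m[X12→φ4] = [18, 16, 28]
r5 m[X12→φ5] = [19, 24, 25]
r5 m[X3→φ2] = [0, 9, 1]
r5 m[X3→φ8] = [6, 4, 3]
r5 m[X0→φ0] = [0, 0, 0]
r5 m[X11→φ0] = [19, 16, 13]
r5 m[X11→φ3] = [23, 20, 8]
r5 m[X11→φ6] = [19, 22, 17]
r5 m[X11→φ7] = [17, 17, 13]
r5 m[X14→φ1] = [3, 6, 3]
r5 m[X14→φ2] = [4, 11, 11]
r6 m[φ0→X12] = [14, 13, 17]
r6 m[φ0→X0] = [19, 22, 22]
r6 m[φ0→X11] = [9, 11, 6]
r6 m[φ1→X12] = [5, 4, 7]
r6 m[φ1→X14] = [17, 24, 24]
r6 m[φ2→X3] = [9, 11, 6]
r6 m[φ2→X14] = [3, 6, 3]
r6 m[φ3→X11] = [3, 5, 9]
r6 m[φ4→X12] = [1, 8, 4]
r6 m[φ5→X12] = [0, 0, 7]
r6 m[φ6→X11] = [7, 3, 0]
r6 m[φ7→X11] = [9, 8, 4]
r6 m[φ8→X3] = [0, 9, 1]
r6 m[X12→φ0] = [6, 12, 18]
r6 m[X12→φ1] = [15, 21, 28]
r6 m[X12→φ4] = [19, 17, 31]
r6 m[X12→φ5] = [20, 25, 28]
r6 m[X3→φ2] = [0, 9, 1]
r6 m[X3→φ8] = [9, 11, 6]
r6 m[X0→φ0] = [0, 0, 0]
r6 m[X11→φ0] = [19, 16, 13]
r6 m[X11→φ3] = [25, 22, 10]
r6 m[X11→φ6] = [21, 24, 19]
r6 m[X11→φ7] = [19, 19, 15]
r6 m[X14→φ1] = [3, 6, 3]
r6 m[X14→φ2] = [17, 24, 24]
r7 m[φ0→X12] = [14, 13, 17]
r7 m[φ0→X0] = [20, 23, 23]
r7 m[φ0→X11] = [10, 12, 7]
r7 m[φ1→X12] = [5, 4, 7]
r7 m[φ1→X14] = [17, 24, 24]
r7 m[φ2→X3] = [22, 24, 19]
r7 m[φ2→X14] = [3, 6, 3]
r7 m[φ3→X11] = [3, 5, 9]
r7 m[φ4→X12] = [1, 8, 4]
r7 m[φ5→X12] = [0, 0, 7]
r7 m[φ6→X11] = [7, 3, 0]
r7 m[φ7→X11] = [9, 8, 4]
r7 m[φ8→X3] = [0, 9, 1]
r7 m[X12→φ0] = [6, 12, 18]
r7 m[X12→φ1] = [15, 21, 28]
r7 m[X12→φ4] = [19, 17, 31]
r7 m[X12→φ5] = [20, 25, 28]
r7 m[X3→φ2] = [0, 9, 1]
r7 m[X3→φ8] = [9, 11, 6]
r7 m[X0→φ0] = [0, 0, 0]
r7 m[X11→φ0] = [19, 16, 13]
r7 m[X11→φ3] = [25, 22, 10]
r7 m[X11→φ6] = [21, 24, 19]
r7 m[X11→φ7] = [19, 19, 15]
r7 m[X14→φ1] = [3, 6, 3]
r7 m[X14→φ2] = [17, 24, 24]
r8 m[φ0→X12] = [14, 13, 17]
r8 m[φ0→X0] = [20, 23, 23]
r8 m[φ0→X11] = [10, 12, 7]
r8 m[φ1→X12] = [5, 4, 7]
r8 m[φ1→X14] = [17, 24, 24]
r8 m[φ2→X3] = [22, 24, 19]
r8 m[φ2→X14] = [3, 6, 3]
r8 m[φ3→X11] = [3, 5, 9]
r8 m[φ4→X12] = [1, 8, 4]
r8 m[φ5→X12] = [0, 0, 7]
r8 m[φ6→X11] = [7, 3, 0]
r8 m[φ7→X11] = [9, 8, 4]
r8 m[φ8→X3] = [0, 9, 1]
r8 m[X12→φ0] = [6, 12, 18]
r8 m[X12→φ1] = [15, 21, 28]
r8 m[X12→φ4] = [19, 17, 31]
r8 m[X12→φ5] = [20, 25, 28]
r8 m[X3→φ2] = [0, 9, 1]
r8 m[X3→φ8] = [22, 24, 19]
r8 m[X0→φ0] = [0, 0, 0]
r8 m[X11→φ0] = [19, 16, 13]
r8 m[X11→φ3] = [26, 23, 11]
r8 m[X11→φ6] = [22, 25, 20]
r8 m[X11→φ7] = [20, 20, 16]
r8 m[X14→φ1] = [3, 6, 3]
r8 m[X14→φ2] = [17, 24, 24]
r9 m[φ0→X12] = [14, 13, 17]
r9 m[φ0→X0] = [20, 23, 23]
r9 m[φ0→X11] = [10, 12, 7]
r9 m[φ1→X12] = [5, 4, 7]
r9 m[φ1→X14] = [17, 24, 24]
r9 m[φ2→X3] = [22, 24, 19]
r9 m[φ2→X14] = [3, 6, 3]
r9 m[φ3→X11] = [3, 5, 9]
r9 m[φ4→X12] = [1, 8, 4]
r9 m[φ5→X12] = [0, 0, 7]
r9 m[φ6→X11] = [7, 3, 0]
r9 m[φ7→X11] = [9, 8, 4]
r9 m[φ8→X3] = [0, 9, 1]
r9 m[X12→φ0] = [6, 12, 18]
r9 m[X12→φ1] = [15, 21, 28]
r9 m[X12→φ4] = [19, 17, 31]
r9 m[X12→φ5] = [20, 25, 28]
r9 m[X3→φ2] = [0, 9, 1]
r9 m[X3→φ8] = [22, 24, 19]
r9 m[X0→φ0] = [0, 0, 0]
r9 m[X11→φ0] = [19, 16, 13]
r9 m[X11→φ3] = [26, 23, 11]
r9 m[X11→φ6] = [22, 25, 20]
r9 m[X11→φ7] = [20, 20, 16]
r9 m[X14→φ1] = [3, 6, 3]
r9 m[X14→φ2] = [17, 24, 24]
fixed point reached at round 9
traceback from X12: (X12=0, X3=2, X0=0, X11=2, X14=0), score=20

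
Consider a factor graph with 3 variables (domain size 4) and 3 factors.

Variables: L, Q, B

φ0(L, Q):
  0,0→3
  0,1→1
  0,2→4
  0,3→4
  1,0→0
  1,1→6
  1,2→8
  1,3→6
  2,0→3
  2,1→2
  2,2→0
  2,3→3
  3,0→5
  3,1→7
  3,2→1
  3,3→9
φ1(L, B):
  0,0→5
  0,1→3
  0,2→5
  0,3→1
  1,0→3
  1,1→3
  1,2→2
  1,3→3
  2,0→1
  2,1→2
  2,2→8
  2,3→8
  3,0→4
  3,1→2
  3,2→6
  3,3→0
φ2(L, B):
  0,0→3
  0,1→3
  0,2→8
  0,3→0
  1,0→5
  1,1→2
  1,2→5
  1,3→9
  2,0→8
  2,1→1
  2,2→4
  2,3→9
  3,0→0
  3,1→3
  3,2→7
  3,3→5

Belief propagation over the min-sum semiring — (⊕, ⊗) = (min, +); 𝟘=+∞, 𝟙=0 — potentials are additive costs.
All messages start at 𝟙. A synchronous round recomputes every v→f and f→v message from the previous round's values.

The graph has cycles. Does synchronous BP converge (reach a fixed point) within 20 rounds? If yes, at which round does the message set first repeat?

NOT CONVERGED within 20 rounds

init: all messages = 𝟙 over 4 values
r1 m[φ0→L] = [1, 0, 0, 1]
r1 m[φ0→Q] = [0, 1, 0, 3]
r1 m[φ1→L] = [1, 2, 1, 0]
r1 m[φ1→B] = [1, 2, 2, 0]
r1 m[φ2→L] = [0, 2, 1, 0]
r1 m[φ2→B] = [0, 1, 4, 0]
r1 m[L→φ0] = [0, 0, 0, 0]
r1 m[L→φ1] = [0, 0, 0, 0]
r1 m[L→φ2] = [0, 0, 0, 0]
r1 m[Q→φ0] = [0, 0, 0, 0]
r1 m[B→φ1] = [0, 0, 0, 0]
r1 m[B→φ2] = [0, 0, 0, 0]
r2 m[φ0→L] = [1, 0, 0, 1]
r2 m[φ0→Q] = [0, 1, 0, 3]
r2 m[φ1→L] = [1, 2, 1, 0]
r2 m[φ1→B] = [1, 2, 2, 0]
r2 m[φ2→L] = [0, 2, 1, 0]
r2 m[φ2→B] = [0, 1, 4, 0]
r2 m[L→φ0] = [1, 4, 2, 0]
r2 m[L→φ1] = [1, 2, 1, 1]
r2 m[L→φ2] = [2, 2, 1, 1]
r2 m[Q→φ0] = [0, 0, 0, 0]
r2 m[B→φ1] = [0, 1, 4, 0]
r2 m[B→φ2] = [1, 2, 2, 0]
r3 m[φ0→L] = [1, 0, 0, 1]
r3 m[φ0→Q] = [4, 2, 1, 5]
r3 m[φ1→L] = [1, 3, 1, 0]
r3 m[φ1→B] = [2, 3, 4, 1]
r3 m[φ2→L] = [0, 4, 3, 1]
r3 m[φ2→B] = [1, 2, 5, 2]
r3 m[L→φ0] = [1, 4, 2, 0]
r3 m[L→φ1] = [1, 2, 1, 1]
r3 m[L→φ2] = [2, 2, 1, 1]
r3 m[Q→φ0] = [0, 0, 0, 0]
r3 m[B→φ1] = [0, 1, 4, 0]
r3 m[B→φ2] = [1, 2, 2, 0]
r4 m[φ0→L] = [1, 0, 0, 1]
r4 m[φ0→Q] = [4, 2, 1, 5]
r4 m[φ1→L] = [1, 3, 1, 0]
r4 m[φ1→B] = [2, 3, 4, 1]
r4 m[φ2→L] = [0, 4, 3, 1]
r4 m[φ2→B] = [1, 2, 5, 2]
r4 m[L→φ0] = [1, 7, 4, 1]
r4 m[L→φ1] = [1, 4, 3, 2]
r4 m[L→φ2] = [2, 3, 1, 1]
r4 m[Q→φ0] = [0, 0, 0, 0]
r4 m[B→φ1] = [1, 2, 5, 2]
r4 m[B→φ2] = [2, 3, 4, 1]
r5 m[φ0→L] = [1, 0, 0, 1]
r5 m[φ0→Q] = [4, 2, 2, 5]
r5 m[φ1→L] = [3, 4, 2, 2]
r5 m[φ1→B] = [4, 4, 6, 2]
r5 m[φ2→L] = [1, 5, 4, 2]
r5 m[φ2→B] = [1, 2, 5, 2]
r5 m[L→φ0] = [1, 7, 4, 1]
r5 m[L→φ1] = [1, 4, 3, 2]
r5 m[L→φ2] = [2, 3, 1, 1]
r5 m[Q→φ0] = [0, 0, 0, 0]
r5 m[B→φ1] = [1, 2, 5, 2]
r5 m[B→φ2] = [2, 3, 4, 1]
r6 m[φ0→L] = [1, 0, 0, 1]
r6 m[φ0→Q] = [4, 2, 2, 5]
r6 m[φ1→L] = [3, 4, 2, 2]
r6 m[φ1→B] = [4, 4, 6, 2]
r6 m[φ2→L] = [1, 5, 4, 2]
r6 m[φ2→B] = [1, 2, 5, 2]
r6 m[L→φ0] = [4, 9, 6, 4]
r6 m[L→φ1] = [2, 5, 4, 3]
r6 m[L→φ2] = [4, 4, 2, 3]
r6 m[Q→φ0] = [0, 0, 0, 0]
r6 m[B→φ1] = [1, 2, 5, 2]
r6 m[B→φ2] = [4, 4, 6, 2]
r7 m[φ0→L] = [1, 0, 0, 1]
r7 m[φ0→Q] = [7, 5, 5, 8]
r7 m[φ1→L] = [3, 4, 2, 2]
r7 m[φ1→B] = [5, 5, 7, 3]
r7 m[φ2→L] = [2, 6, 5, 4]
r7 m[φ2→B] = [3, 3, 6, 4]
r7 m[L→φ0] = [4, 9, 6, 4]
r7 m[L→φ1] = [2, 5, 4, 3]
r7 m[L→φ2] = [4, 4, 2, 3]
r7 m[Q→φ0] = [0, 0, 0, 0]
r7 m[B→φ1] = [1, 2, 5, 2]
r7 m[B→φ2] = [4, 4, 6, 2]
r8 m[φ0→L] = [1, 0, 0, 1]
r8 m[φ0→Q] = [7, 5, 5, 8]
r8 m[φ1→L] = [3, 4, 2, 2]
r8 m[φ1→B] = [5, 5, 7, 3]
r8 m[φ2→L] = [2, 6, 5, 4]
r8 m[φ2→B] = [3, 3, 6, 4]
r8 m[L→φ0] = [5, 10, 7, 6]
r8 m[L→φ1] = [3, 6, 5, 5]
r8 m[L→φ2] = [4, 4, 2, 3]
r8 m[Q→φ0] = [0, 0, 0, 0]
r8 m[B→φ1] = [3, 3, 6, 4]
r8 m[B→φ2] = [5, 5, 7, 3]
r9 m[φ0→L] = [1, 0, 0, 1]
r9 m[φ0→Q] = [8, 6, 7, 9]
r9 m[φ1→L] = [5, 6, 4, 4]
r9 m[φ1→B] = [6, 6, 8, 4]
r9 m[φ2→L] = [3, 7, 6, 5]
r9 m[φ2→B] = [3, 3, 6, 4]
r9 m[L→φ0] = [5, 10, 7, 6]
r9 m[L→φ1] = [3, 6, 5, 5]
r9 m[L→φ2] = [4, 4, 2, 3]
r9 m[Q→φ0] = [0, 0, 0, 0]
r9 m[B→φ1] = [3, 3, 6, 4]
r9 m[B→φ2] = [5, 5, 7, 3]
r10 m[φ0→L] = [1, 0, 0, 1]
r10 m[φ0→Q] = [8, 6, 7, 9]
r10 m[φ1→L] = [5, 6, 4, 4]
r10 m[φ1→B] = [6, 6, 8, 4]
r10 m[φ2→L] = [3, 7, 6, 5]
r10 m[φ2→B] = [3, 3, 6, 4]
r10 m[L→φ0] = [8, 13, 10, 9]
r10 m[L→φ1] = [4, 7, 6, 6]
r10 m[L→φ2] = [6, 6, 4, 5]
r10 m[Q→φ0] = [0, 0, 0, 0]
r10 m[B→φ1] = [3, 3, 6, 4]
r10 m[B→φ2] = [6, 6, 8, 4]
r11 m[φ0→L] = [1, 0, 0, 1]
r11 m[φ0→Q] = [11, 9, 10, 12]
r11 m[φ1→L] = [5, 6, 4, 4]
r11 m[φ1→B] = [7, 7, 9, 5]
r11 m[φ2→L] = [4, 8, 7, 6]
r11 m[φ2→B] = [5, 5, 8, 6]
r11 m[L→φ0] = [8, 13, 10, 9]
r11 m[L→φ1] = [4, 7, 6, 6]
r11 m[L→φ2] = [6, 6, 4, 5]
r11 m[Q→φ0] = [0, 0, 0, 0]
r11 m[B→φ1] = [3, 3, 6, 4]
r11 m[B→φ2] = [6, 6, 8, 4]
r12 m[φ0→L] = [1, 0, 0, 1]
r12 m[φ0→Q] = [11, 9, 10, 12]
r12 m[φ1→L] = [5, 6, 4, 4]
r12 m[φ1→B] = [7, 7, 9, 5]
r12 m[φ2→L] = [4, 8, 7, 6]
r12 m[φ2→B] = [5, 5, 8, 6]
r12 m[L→φ0] = [9, 14, 11, 10]
r12 m[L→φ1] = [5, 8, 7, 7]
r12 m[L→φ2] = [6, 6, 4, 5]
r12 m[Q→φ0] = [0, 0, 0, 0]
r12 m[B→φ1] = [5, 5, 8, 6]
r12 m[B→φ2] = [7, 7, 9, 5]
r13 m[φ0→L] = [1, 0, 0, 1]
r13 m[φ0→Q] = [12, 10, 11, 13]
r13 m[φ1→L] = [7, 8, 6, 6]
r13 m[φ1→B] = [8, 8, 10, 6]
r13 m[φ2→L] = [5, 9, 8, 7]
r13 m[φ2→B] = [5, 5, 8, 6]
r13 m[L→φ0] = [9, 14, 11, 10]
r13 m[L→φ1] = [5, 8, 7, 7]
r13 m[L→φ2] = [6, 6, 4, 5]
r13 m[Q→φ0] = [0, 0, 0, 0]
r13 m[B→φ1] = [5, 5, 8, 6]
r13 m[B→φ2] = [7, 7, 9, 5]
r14 m[φ0→L] = [1, 0, 0, 1]
r14 m[φ0→Q] = [12, 10, 11, 13]
r14 m[φ1→L] = [7, 8, 6, 6]
r14 m[φ1→B] = [8, 8, 10, 6]
r14 m[φ2→L] = [5, 9, 8, 7]
r14 m[φ2→B] = [5, 5, 8, 6]
r14 m[L→φ0] = [12, 17, 14, 13]
r14 m[L→φ1] = [6, 9, 8, 8]
r14 m[L→φ2] = [8, 8, 6, 7]
r14 m[Q→φ0] = [0, 0, 0, 0]
r14 m[B→φ1] = [5, 5, 8, 6]
r14 m[B→φ2] = [8, 8, 10, 6]
r15 m[φ0→L] = [1, 0, 0, 1]
r15 m[φ0→Q] = [15, 13, 14, 16]
r15 m[φ1→L] = [7, 8, 6, 6]
r15 m[φ1→B] = [9, 9, 11, 7]
r15 m[φ2→L] = [6, 10, 9, 8]
r15 m[φ2→B] = [7, 7, 10, 8]
r15 m[L→φ0] = [12, 17, 14, 13]
r15 m[L→φ1] = [6, 9, 8, 8]
r15 m[L→φ2] = [8, 8, 6, 7]
r15 m[Q→φ0] = [0, 0, 0, 0]
r15 m[B→φ1] = [5, 5, 8, 6]
r15 m[B→φ2] = [8, 8, 10, 6]
r16 m[φ0→L] = [1, 0, 0, 1]
r16 m[φ0→Q] = [15, 13, 14, 16]
r16 m[φ1→L] = [7, 8, 6, 6]
r16 m[φ1→B] = [9, 9, 11, 7]
r16 m[φ2→L] = [6, 10, 9, 8]
r16 m[φ2→B] = [7, 7, 10, 8]
r16 m[L→φ0] = [13, 18, 15, 14]
r16 m[L→φ1] = [7, 10, 9, 9]
r16 m[L→φ2] = [8, 8, 6, 7]
r16 m[Q→φ0] = [0, 0, 0, 0]
r16 m[B→φ1] = [7, 7, 10, 8]
r16 m[B→φ2] = [9, 9, 11, 7]
r17 m[φ0→L] = [1, 0, 0, 1]
r17 m[φ0→Q] = [16, 14, 15, 17]
r17 m[φ1→L] = [9, 10, 8, 8]
r17 m[φ1→B] = [10, 10, 12, 8]
r17 m[φ2→L] = [7, 11, 10, 9]
r17 m[φ2→B] = [7, 7, 10, 8]
r17 m[L→φ0] = [13, 18, 15, 14]
r17 m[L→φ1] = [7, 10, 9, 9]
r17 m[L→φ2] = [8, 8, 6, 7]
r17 m[Q→φ0] = [0, 0, 0, 0]
r17 m[B→φ1] = [7, 7, 10, 8]
r17 m[B→φ2] = [9, 9, 11, 7]
r18 m[φ0→L] = [1, 0, 0, 1]
r18 m[φ0→Q] = [16, 14, 15, 17]
r18 m[φ1→L] = [9, 10, 8, 8]
r18 m[φ1→B] = [10, 10, 12, 8]
r18 m[φ2→L] = [7, 11, 10, 9]
r18 m[φ2→B] = [7, 7, 10, 8]
r18 m[L→φ0] = [16, 21, 18, 17]
r18 m[L→φ1] = [8, 11, 10, 10]
r18 m[L→φ2] = [10, 10, 8, 9]
r18 m[Q→φ0] = [0, 0, 0, 0]
r18 m[B→φ1] = [7, 7, 10, 8]
r18 m[B→φ2] = [10, 10, 12, 8]
r19 m[φ0→L] = [1, 0, 0, 1]
r19 m[φ0→Q] = [19, 17, 18, 20]
r19 m[φ1→L] = [9, 10, 8, 8]
r19 m[φ1→B] = [11, 11, 13, 9]
r19 m[φ2→L] = [8, 12, 11, 10]
r19 m[φ2→B] = [9, 9, 12, 10]
r19 m[L→φ0] = [16, 21, 18, 17]
r19 m[L→φ1] = [8, 11, 10, 10]
r19 m[L→φ2] = [10, 10, 8, 9]
r19 m[Q→φ0] = [0, 0, 0, 0]
r19 m[B→φ1] = [7, 7, 10, 8]
r19 m[B→φ2] = [10, 10, 12, 8]
r20 m[φ0→L] = [1, 0, 0, 1]
r20 m[φ0→Q] = [19, 17, 18, 20]
r20 m[φ1→L] = [9, 10, 8, 8]
r20 m[φ1→B] = [11, 11, 13, 9]
r20 m[φ2→L] = [8, 12, 11, 10]
r20 m[φ2→B] = [9, 9, 12, 10]
r20 m[L→φ0] = [17, 22, 19, 18]
r20 m[L→φ1] = [9, 12, 11, 11]
r20 m[L→φ2] = [10, 10, 8, 9]
r20 m[Q→φ0] = [0, 0, 0, 0]
r20 m[B→φ1] = [9, 9, 12, 10]
r20 m[B→φ2] = [11, 11, 13, 9]
no fixed point within 20 rounds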